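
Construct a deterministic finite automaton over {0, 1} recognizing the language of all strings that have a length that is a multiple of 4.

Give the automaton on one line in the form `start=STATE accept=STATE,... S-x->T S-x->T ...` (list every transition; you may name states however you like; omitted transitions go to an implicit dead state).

start=q0 accept=q0 q0-0->q1 q0-1->q1 q1-0->q2 q1-1->q2 q2-0->q3 q2-1->q3 q3-0->q0 q3-1->q0

Only the length mod 4 matters, so use a 4-cycle: from any state, every input symbol moves to the next state, wrapping q3 back to q0. Mark q0 accepting.
4 states suffice.
        0   1  
>* q0   q1  q1 
   q1   q2  q2 
   q2   q3  q3 
   q3   q0  q0 
(> = start, * = accepting)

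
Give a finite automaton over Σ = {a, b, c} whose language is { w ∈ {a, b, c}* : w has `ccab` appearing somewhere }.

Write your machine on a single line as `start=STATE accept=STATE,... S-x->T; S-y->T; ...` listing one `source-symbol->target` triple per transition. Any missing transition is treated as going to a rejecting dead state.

start=q0; accept=q4; q0-a->q0; q0-b->q0; q0-c->q1; q1-a->q0; q1-b->q0; q1-c->q2; q2-a->q3; q2-b->q0; q2-c->q2; q3-a->q0; q3-b->q4; q3-c->q1; q4-a->q4; q4-b->q4; q4-c->q4

States q0..q3 record the length of the longest prefix of `ccab` that matches the current input suffix. Reaching q4 means `ccab` has been seen, and we stay there forever. Accept from q4.
        a   b   c  
>  q0   q0  q0  q1 
   q1   q0  q0  q2 
   q2   q3  q0  q2 
   q3   q0  q4  q1 
 * q4   q4  q4  q4 
(> = start, * = accepting)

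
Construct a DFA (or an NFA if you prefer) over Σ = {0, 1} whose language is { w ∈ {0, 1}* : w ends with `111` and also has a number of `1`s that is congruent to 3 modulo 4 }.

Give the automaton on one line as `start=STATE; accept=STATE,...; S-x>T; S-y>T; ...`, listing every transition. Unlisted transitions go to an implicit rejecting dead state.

Build one automaton per condition and run them in lockstep. One (4 states) tracks how much of the suffix `111` has currently been matched; the other (4 states) tracks the count of `1`s modulo 4. Each combined state is a pair, one component from each; accept when both components accept. After merging equivalent states the machine shrinks.
With 7 states:
       0  1 
>  A   A  B 
   B   C  D 
   C   C  E 
   D   E  F 
   E   E  G 
 * F   G  A 
   G   G  A 
(> = start, * = accepting)

start=A; accept=F; A-0>A; A-1>B; B-0>C; B-1>D; C-0>C; C-1>E; D-0>E; D-1>F; E-0>E; E-1>G; F-0>G; F-1>A; G-0>G; G-1>A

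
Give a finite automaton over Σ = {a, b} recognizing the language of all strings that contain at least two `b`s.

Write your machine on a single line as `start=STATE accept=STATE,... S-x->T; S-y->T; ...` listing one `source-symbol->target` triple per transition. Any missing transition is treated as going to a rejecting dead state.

start=q0; accept=q2,q3; q0-a->q0; q0-b->q1; q1-a->q1; q1-b->q2; q2-a->q2; q2-b->q3; q3-a->q3; q3-b->q3

Count `b`s, saturating at 3: states q0 through q2 mean 0 through 2 `b`s seen; q3 means more than 2. Each `b` increments (capped at q3); other symbols loop. Accept from {q2, q3}.
With 4 states:
        a   b  
>  q0   q0  q1 
   q1   q1  q2 
 * q2   q2  q3 
 * q3   q3  q3 
(> = start, * = accepting)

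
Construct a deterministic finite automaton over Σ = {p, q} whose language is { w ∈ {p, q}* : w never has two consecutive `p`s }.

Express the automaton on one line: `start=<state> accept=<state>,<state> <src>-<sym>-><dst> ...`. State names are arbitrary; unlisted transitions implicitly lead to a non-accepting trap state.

start=s0 accept=s0,s1 s0-p->s1 s0-q->s0 s1-p->s2 s1-q->s0 s2-p->s2 s2-q->s2

This is the complement of 'contains `pp`'. Use the same substring-matching states — s0 through s2 holding how much of `pp` has just been matched — but flip the accepting set: everything except the trap s2 accepts.
With 3 states:
        p   q  
>* s0   s1  s0 
 * s1   s2  s0 
   s2   s2  s2 
(> = start, * = accepting)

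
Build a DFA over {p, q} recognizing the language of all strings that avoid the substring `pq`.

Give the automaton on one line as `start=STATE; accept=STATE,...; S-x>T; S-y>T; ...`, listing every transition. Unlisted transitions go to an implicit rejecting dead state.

start=s0; accept=s0,s1; s0-p>s1; s0-q>s0; s1-p>s1; s1-q>s2; s2-p>s2; s2-q>s2

This is the complement of 'contains `pq`'. Use the same substring-matching states — s0 through s2 holding how much of `pq` has just been matched — but flip the accepting set: everything except the trap s2 accepts.
A 3-state machine:
        p   q  
>* s0   s1  s0 
 * s1   s1  s2 
   s2   s2  s2 
(> = start, * = accepting)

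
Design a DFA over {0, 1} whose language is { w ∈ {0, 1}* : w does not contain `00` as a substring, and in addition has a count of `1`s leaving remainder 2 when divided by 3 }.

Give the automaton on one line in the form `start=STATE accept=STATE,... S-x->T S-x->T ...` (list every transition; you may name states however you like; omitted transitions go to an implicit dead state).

start=q0 accept=q5,q6 q0-0->q1 q0-1->q2 q1-0->q3 q1-1->q2 q2-0->q4 q2-1->q5 q3-0->q3 q3-1->q3 q4-0->q3 q4-1->q5 q5-0->q6 q5-1->q0 q6-0->q3 q6-1->q0

Build one automaton per condition and run them in lockstep. The first has 3 states tracking partial matches of the forbidden pattern `00`; the second has 3 states tracking the count of `1`s modulo 3. A product state is a pair (one from each), accepting exactly when both do. Equivalent product states are then merged.
7 states suffice.
        0   1  
>  q0   q1  q2 
   q1   q3  q2 
   q2   q4  q5 
   q3   q3  q3 
   q4   q3  q5 
 * q5   q6  q0 
 * q6   q3  q0 
(> = start, * = accepting)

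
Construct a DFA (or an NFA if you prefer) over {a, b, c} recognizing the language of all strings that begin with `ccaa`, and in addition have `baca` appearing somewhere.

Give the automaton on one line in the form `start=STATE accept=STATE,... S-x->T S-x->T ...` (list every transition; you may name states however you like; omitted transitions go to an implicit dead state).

start=q0 accept=q9 q0-a->q1 q0-b->q1 q0-c->q2 q1-a->q1 q1-b->q1 q1-c->q1 q2-a->q1 q2-b->q1 q2-c->q3 q3-a->q4 q3-b->q1 q3-c->q1 q4-a->q5 q4-b->q1 q4-c->q1 q5-a->q5 q5-b->q6 q5-c->q5 q6-a->q7 q6-b->q6 q6-c->q5 q7-a->q5 q7-b->q6 q7-c->q8 q8-a->q9 q8-b->q6 q8-c->q5 q9-a->q9 q9-b->q9 q9-c->q9

Handle the two conditions separately and then intersect. One (6 states) tracks whether the input so far still matches the prefix `ccaa`; the other (5 states) tracks whether and how much of `baca` has been seen. Each combined state is a pair, one component from each; accept when both components accept. After merging equivalent states the machine shrinks.
A 10-state machine:
        a   b   c  
>  q0   q1  q1  q2 
   q1   q1  q1  q1 
   q2   q1  q1  q3 
   q3   q4  q1  q1 
   q4   q5  q1  q1 
   q5   q5  q6  q5 
   q6   q7  q6  q5 
   q7   q5  q6  q8 
   q8   q9  q6  q5 
 * q9   q9  q9  q9 
(> = start, * = accepting)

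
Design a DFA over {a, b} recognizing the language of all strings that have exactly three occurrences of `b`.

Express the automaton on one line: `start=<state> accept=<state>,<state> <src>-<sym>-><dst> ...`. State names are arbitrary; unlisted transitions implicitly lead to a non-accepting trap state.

start=q0 accept=q3 q0-a->q0 q0-b->q1 q1-a->q1 q1-b->q2 q2-a->q2 q2-b->q3 q3-a->q3 q3-b->q4 q4-a->q4 q4-b->q4

Count `b`s, saturating at 4: states q0 through q3 mean 0 through 3 `b`s seen; q4 means more than 3. Each `b` increments (capped at q4); other symbols loop. Accept from {q3}.
5 states suffice.
        a   b  
>  q0   q0  q1 
   q1   q1  q2 
   q2   q2  q3 
 * q3   q3  q4 
   q4   q4  q4 
(> = start, * = accepting)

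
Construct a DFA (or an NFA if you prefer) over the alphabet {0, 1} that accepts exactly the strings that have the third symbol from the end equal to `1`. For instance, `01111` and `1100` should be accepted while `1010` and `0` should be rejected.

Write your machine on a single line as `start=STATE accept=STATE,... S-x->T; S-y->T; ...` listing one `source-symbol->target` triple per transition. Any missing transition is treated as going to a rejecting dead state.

Because acceptance depends on a position counted from the end, the machine has to buffer the most recent 3 symbols. Make each state the string of the last up-to-3 symbols read; on input `x` shift the window left and append `x`. Accept when the buffered window has length 3 and begins with `1`.
15 states suffice.
       0  1 
>  A   B  C 
   B   D  E 
   C   F  G 
   D   H  I 
   E   J  K 
   F   L  M 
   G   N  O 
   H   H  I 
   I   J  K 
   J   L  M 
   K   N  O 
 * L   H  I 
 * M   J  K 
 * N   L  M 
 * O   N  O 
(> = start, * = accepting)

start=A; accept=L,M,N,O; A-0->B; A-1->C; B-0->D; B-1->E; C-0->F; C-1->G; D-0->H; D-1->I; E-0->J; E-1->K; F-0->L; F-1->M; G-0->N; G-1->O; H-0->H; H-1->I; I-0->J; I-1->K; J-0->L; J-1->M; K-0->N; K-1->O; L-0->H; L-1->I; M-0->J; M-1->K; N-0->L; N-1->M; O-0->N; O-1->O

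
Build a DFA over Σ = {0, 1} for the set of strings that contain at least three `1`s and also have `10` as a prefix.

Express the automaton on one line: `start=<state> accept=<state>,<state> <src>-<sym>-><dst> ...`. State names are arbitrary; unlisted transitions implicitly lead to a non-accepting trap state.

start=A accept=F A-0->B A-1->C B-0->B B-1->B C-0->D C-1->B D-0->D D-1->E E-0->E E-1->F F-0->F F-1->F

Handle the two conditions separately and then intersect. One (5 states) tracks the count of `1`s, saturating at 4; the other (4 states) tracks whether the input so far still matches the prefix `10`. Each combined state is a pair, one component from each; accept when both components accept. Minimizing collapses redundant product states.
A 6-state machine:
       0  1 
>  A   B  C 
   B   B  B 
   C   D  B 
   D   D  E 
   E   E  F 
 * F   F  F 
(> = start, * = accepting)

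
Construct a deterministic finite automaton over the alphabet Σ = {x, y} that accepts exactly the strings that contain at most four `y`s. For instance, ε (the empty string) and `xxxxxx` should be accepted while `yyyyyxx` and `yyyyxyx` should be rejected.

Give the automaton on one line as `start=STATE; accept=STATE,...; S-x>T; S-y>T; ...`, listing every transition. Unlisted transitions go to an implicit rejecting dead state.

start=s0; accept=s0,s1,s2,s3,s4; s0-x>s0; s0-y>s1; s1-x>s1; s1-y>s2; s2-x>s2; s2-y>s3; s3-x>s3; s3-y>s4; s4-x>s4; s4-y>s5; s5-x>s5; s5-y>s5

Count `y`s, saturating at 5: states s0 through s4 mean 0 through 4 `y`s seen; s5 means more than 4. Each `y` increments (capped at s5); other symbols loop. Accept from {s0, s1, s2, s3, s4}.
        x   y  
>* s0   s0  s1 
 * s1   s1  s2 
 * s2   s2  s3 
 * s3   s3  s4 
 * s4   s4  s5 
   s5   s5  s5 
(> = start, * = accepting)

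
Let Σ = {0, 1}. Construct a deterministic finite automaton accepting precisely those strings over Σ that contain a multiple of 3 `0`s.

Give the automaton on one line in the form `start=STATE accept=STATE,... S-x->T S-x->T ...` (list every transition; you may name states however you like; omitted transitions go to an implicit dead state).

The only thing that matters is how many `0`s have appeared, reduced mod 3. Use one state per residue: q0 for 0, …, q2 for 2. Reading `0` moves to the next residue; anything else stays put. q0 is accepting.
        0   1  
>* q0   q1  q0 
   q1   q2  q1 
   q2   q0  q2 
(> = start, * = accepting)

start=q0 accept=q0 q0-0->q1 q0-1->q0 q1-0->q2 q1-1->q1 q2-0->q0 q2-1->q2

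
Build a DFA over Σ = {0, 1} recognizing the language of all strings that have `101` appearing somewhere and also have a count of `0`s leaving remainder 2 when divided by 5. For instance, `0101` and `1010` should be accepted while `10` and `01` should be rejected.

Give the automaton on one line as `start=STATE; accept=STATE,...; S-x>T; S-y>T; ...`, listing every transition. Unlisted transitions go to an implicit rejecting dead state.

Build one automaton per condition and run them in lockstep. The first has 4 states tracking whether and how much of `101` has been seen; the second has 5 states tracking the count of `0`s modulo 5. A product state is a pair (one from each), accepting exactly when both do.
A 20-state machine:
          0    1  
>  s0     s1   s2 
   s1     s3   s4 
   s2     s5   s2 
   s3     s6   s7 
   s4     s8   s4 
   s5     s3   s9 
   s6    s10  s11 
   s7    s12   s7 
   s8     s6  s13 
   s9    s13   s9 
   s10    s0  s14 
   s11   s15  s11 
   s12   s10  s16 
 * s13   s16  s13 
   s14   s17  s14 
   s15    s0  s18 
   s16   s18  s16 
   s17    s1  s19 
   s18   s19  s18 
   s19    s9  s19 
(> = start, * = accepting)

start=s0; accept=s13; s0-0>s1; s0-1>s2; s1-0>s3; s1-1>s4; s2-0>s5; s2-1>s2; s3-0>s6; s3-1>s7; s4-0>s8; s4-1>s4; s5-0>s3; s5-1>s9; s6-0>s10; s6-1>s11; s7-0>s12; s7-1>s7; s8-0>s6; s8-1>s13; s9-0>s13; s9-1>s9; s10-0>s0; s10-1>s14; s11-0>s15; s11-1>s11; s12-0>s10; s12-1>s16; s13-0>s16; s13-1>s13; s14-0>s17; s14-1>s14; s15-0>s0; s15-1>s18; s16-0>s18; s16-1>s16; s17-0>s1; s17-1>s19; s18-0>s19; s18-1>s18; s19-0>s9; s19-1>s19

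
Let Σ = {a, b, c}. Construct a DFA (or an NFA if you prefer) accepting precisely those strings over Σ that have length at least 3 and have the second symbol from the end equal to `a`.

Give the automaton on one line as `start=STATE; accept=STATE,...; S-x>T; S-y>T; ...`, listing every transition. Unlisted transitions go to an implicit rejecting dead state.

start=q0; accept=q3,q4; q0-a>q1; q0-b>q1; q0-c>q1; q1-a>q2; q1-b>q1; q1-c>q1; q2-a>q3; q2-b>q4; q2-c>q4; q3-a>q3; q3-b>q4; q3-c>q4; q4-a>q2; q4-b>q1; q4-c>q1

Run two small machines in parallel and take their product. One (5 states) tracks the input length, saturating at 4; the other (13 states) tracks the last 2 symbols read. Each combined state is a pair, one component from each; accept when both components accept. Minimizing collapses redundant product states.
A 5-state machine:
        a   b   c  
>  q0   q1  q1  q1 
   q1   q2  q1  q1 
   q2   q3  q4  q4 
 * q3   q3  q4  q4 
 * q4   q2  q1  q1 
(> = start, * = accepting)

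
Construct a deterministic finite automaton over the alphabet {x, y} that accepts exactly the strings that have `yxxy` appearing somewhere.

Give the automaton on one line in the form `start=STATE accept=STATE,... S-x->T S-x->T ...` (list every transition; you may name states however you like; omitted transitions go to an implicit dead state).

start=q0 accept=q4 q0-x->q0 q0-y->q1 q1-x->q2 q1-y->q1 q2-x->q3 q2-y->q1 q3-x->q0 q3-y->q4 q4-x->q4 q4-y->q4

Track how much of `yxxy` has been matched so far: state q0 is no progress, q4 is the absorbing accept state reached once `yxxy` has occurred. Intermediate states record partial matches; on a mismatch, fall back to the longest reusable overlap.
With 5 states:
        x   y  
>  q0   q0  q1 
   q1   q2  q1 
   q2   q3  q1 
   q3   q0  q4 
 * q4   q4  q4 
(> = start, * = accepting)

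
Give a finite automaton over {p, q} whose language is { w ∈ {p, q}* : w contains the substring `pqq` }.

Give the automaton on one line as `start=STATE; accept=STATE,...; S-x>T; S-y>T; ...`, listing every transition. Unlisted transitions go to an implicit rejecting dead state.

start=A; accept=D; A-p>B; A-q>A; B-p>B; B-q>C; C-p>B; C-q>D; D-p>D; D-q>D

States A..C record the length of the longest prefix of `pqq` that matches the current input suffix. Reaching D means `pqq` has been seen, and we stay there forever. Accept from D.
With 4 states:
       p  q 
>  A   B  A 
   B   B  C 
   C   B  D 
 * D   D  D 
(> = start, * = accepting)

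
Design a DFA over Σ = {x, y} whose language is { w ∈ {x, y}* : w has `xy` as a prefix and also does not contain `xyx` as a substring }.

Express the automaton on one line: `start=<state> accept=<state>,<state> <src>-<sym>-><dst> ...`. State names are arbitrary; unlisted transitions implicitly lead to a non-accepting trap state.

start=q0 accept=q4,q7,q9 q0-x->q1 q0-y->q2 q1-x->q3 q1-y->q4 q2-x->q3 q2-y->q2 q3-x->q3 q3-y->q5 q4-x->q6 q4-y->q7 q5-x->q8 q5-y->q2 q6-x->q6 q6-y->q6 q7-x->q9 q7-y->q7 q8-x->q8 q8-y->q8 q9-x->q9 q9-y->q4

Run two small machines in parallel and take their product. The first has 4 states tracking whether the input so far still matches the prefix `xy`; the second has 4 states tracking partial matches of the forbidden pattern `xyx`. A product state is a pair (one from each), accepting exactly when both do.
With 10 states:
        x   y  
>  q0   q1  q2 
   q1   q3  q4 
   q2   q3  q2 
   q3   q3  q5 
 * q4   q6  q7 
   q5   q8  q2 
   q6   q6  q6 
 * q7   q9  q7 
   q8   q8  q8 
 * q9   q9  q4 
(> = start, * = accepting)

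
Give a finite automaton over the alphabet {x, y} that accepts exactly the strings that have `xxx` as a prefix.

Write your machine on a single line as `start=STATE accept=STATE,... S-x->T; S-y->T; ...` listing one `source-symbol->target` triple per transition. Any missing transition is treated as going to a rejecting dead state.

start=q0; accept=q3; q0-x->q1; q0-y->q4; q1-x->q2; q1-y->q4; q2-x->q3; q2-y->q4; q3-x->q3; q3-y->q3; q4-x->q4; q4-y->q4

Check the first 3 symbols one by one: q0 through q2 record how many have matched `xxx` so far; any wrong symbol goes to the dead state q4. After all 3 match we enter the accepting sink q3.
        x   y  
>  q0   q1  q4 
   q1   q2  q4 
   q2   q3  q4 
 * q3   q3  q3 
   q4   q4  q4 
(> = start, * = accepting)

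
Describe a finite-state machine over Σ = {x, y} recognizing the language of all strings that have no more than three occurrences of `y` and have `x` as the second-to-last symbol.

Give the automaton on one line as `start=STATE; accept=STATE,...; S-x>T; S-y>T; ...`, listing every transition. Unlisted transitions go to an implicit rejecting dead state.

start=q0; accept=q3,q4,q7,q8,q11,q12,q15; q0-x>q1; q0-y>q2; q1-x>q3; q1-y>q4; q2-x>q5; q2-y>q6; q3-x>q3; q3-y>q4; q4-x>q5; q4-y>q6; q5-x>q7; q5-y>q8; q6-x>q9; q6-y>q10; q7-x>q7; q7-y>q8; q8-x>q9; q8-y>q10; q9-x>q11; q9-y>q12; q10-x>q13; q10-y>q14; q11-x>q11; q11-y>q12; q12-x>q13; q12-y>q14; q13-x>q15; q13-y>q16; q14-x>q17; q14-y>q14; q15-x>q15; q15-y>q16; q16-x>q17; q16-y>q14; q17-x>q18; q17-y>q16; q18-x>q18; q18-y>q16

Handle the two conditions separately and then intersect. The first has 5 states tracking the count of `y`s, saturating at 4; the second has 7 states tracking the last 2 symbols read. A product state is a pair (one from each), accepting exactly when both do.
          x    y  
>  q0     q1   q2 
   q1     q3   q4 
   q2     q5   q6 
 * q3     q3   q4 
 * q4     q5   q6 
   q5     q7   q8 
   q6     q9  q10 
 * q7     q7   q8 
 * q8     q9  q10 
   q9    q11  q12 
   q10   q13  q14 
 * q11   q11  q12 
 * q12   q13  q14 
   q13   q15  q16 
   q14   q17  q14 
 * q15   q15  q16 
   q16   q17  q14 
   q17   q18  q16 
   q18   q18  q16 
(> = start, * = accepting)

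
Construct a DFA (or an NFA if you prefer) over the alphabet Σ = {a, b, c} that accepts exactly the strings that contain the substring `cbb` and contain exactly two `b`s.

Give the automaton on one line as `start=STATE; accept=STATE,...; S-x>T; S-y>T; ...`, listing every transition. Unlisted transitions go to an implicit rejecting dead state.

start=s0; accept=s4; s0-a>s0; s0-b>s1; s0-c>s2; s1-a>s1; s1-b>s1; s1-c>s1; s2-a>s0; s2-b>s3; s2-c>s2; s3-a>s1; s3-b>s4; s3-c>s1; s4-a>s4; s4-b>s1; s4-c>s4

Run two small machines in parallel and take their product. The first has 4 states tracking whether and how much of `cbb` has been seen; the second has 4 states tracking the count of `b`s, saturating at 3. A product state is a pair (one from each), accepting exactly when both do. Minimizing collapses redundant product states.
A 5-state machine:
        a   b   c  
>  s0   s0  s1  s2 
   s1   s1  s1  s1 
   s2   s0  s3  s2 
   s3   s1  s4  s1 
 * s4   s4  s1  s4 
(> = start, * = accepting)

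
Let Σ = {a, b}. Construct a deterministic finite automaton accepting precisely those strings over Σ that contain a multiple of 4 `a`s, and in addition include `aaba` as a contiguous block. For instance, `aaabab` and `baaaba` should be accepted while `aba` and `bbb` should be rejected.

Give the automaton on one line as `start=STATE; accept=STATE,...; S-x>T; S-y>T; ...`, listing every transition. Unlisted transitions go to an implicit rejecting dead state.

Run two small machines in parallel and take their product. The first has 4 states tracking the count of `a`s modulo 4; the second has 5 states tracking whether and how much of `aaba` has been seen. A product state is a pair (one from each), accepting exactly when both do.
A 20-state machine:
          a    b  
>  q0     q1   q0 
   q1     q2   q3 
   q2     q4   q5 
   q3     q6   q3 
   q4     q7   q8 
   q5     q9  q10 
   q6     q4  q10 
   q7    q11  q12 
   q8    q13  q14 
   q9    q13   q9 
   q10   q15  q10 
   q11    q2  q16 
   q12   q17   q0 
 * q13   q17  q13 
   q14   q18  q14 
   q15    q7  q14 
   q16   q19   q3 
   q17   q19  q17 
   q18   q11   q0 
   q19    q9  q19 
(> = start, * = accepting)

start=q0; accept=q13; q0-a>q1; q0-b>q0; q1-a>q2; q1-b>q3; q2-a>q4; q2-b>q5; q3-a>q6; q3-b>q3; q4-a>q7; q4-b>q8; q5-a>q9; q5-b>q10; q6-a>q4; q6-b>q10; q7-a>q11; q7-b>q12; q8-a>q13; q8-b>q14; q9-a>q13; q9-b>q9; q10-a>q15; q10-b>q10; q11-a>q2; q11-b>q16; q12-a>q17; q12-b>q0; q13-a>q17; q13-b>q13; q14-a>q18; q14-b>q14; q15-a>q7; q15-b>q14; q16-a>q19; q16-b>q3; q17-a>q19; q17-b>q17; q18-a>q11; q18-b>q0; q19-a>q9; q19-b>q19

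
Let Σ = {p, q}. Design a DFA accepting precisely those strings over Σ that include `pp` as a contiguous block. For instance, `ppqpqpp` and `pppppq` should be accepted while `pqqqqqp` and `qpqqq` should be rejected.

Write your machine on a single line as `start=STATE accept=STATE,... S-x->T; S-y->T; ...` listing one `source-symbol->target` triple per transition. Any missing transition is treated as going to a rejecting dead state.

Track how much of `pp` has been matched so far: state s0 is no progress, s2 is the absorbing accept state reached once `pp` has occurred. Intermediate states record partial matches; on a mismatch, fall back to the longest reusable overlap.
3 states suffice.
        p   q  
>  s0   s1  s0 
   s1   s2  s0 
 * s2   s2  s2 
(> = start, * = accepting)

start=s0; accept=s2; s0-p->s1; s0-q->s0; s1-p->s2; s1-q->s0; s2-p->s2; s2-q->s2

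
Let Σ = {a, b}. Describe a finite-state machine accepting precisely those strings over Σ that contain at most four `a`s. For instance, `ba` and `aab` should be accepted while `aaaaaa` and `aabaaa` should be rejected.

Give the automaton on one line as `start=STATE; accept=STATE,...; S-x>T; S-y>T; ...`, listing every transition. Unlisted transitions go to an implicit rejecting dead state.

Only the number of `a`s matters, and only up to 5. Make a chain s0 → s1 → s2 → s3 → s4 → s5 advanced by each `a` (with s5 absorbing); every other symbol self-loops. The accepting set is {s0, s1, s2, s3, s4}.
A 6-state machine:
        a   b  
>* s0   s1  s0 
 * s1   s2  s1 
 * s2   s3  s2 
 * s3   s4  s3 
 * s4   s5  s4 
   s5   s5  s5 
(> = start, * = accepting)

start=s0; accept=s0,s1,s2,s3,s4; s0-a>s1; s0-b>s0; s1-a>s2; s1-b>s1; s2-a>s3; s2-b>s2; s3-a>s4; s3-b>s3; s4-a>s5; s4-b>s4; s5-a>s5; s5-b>s5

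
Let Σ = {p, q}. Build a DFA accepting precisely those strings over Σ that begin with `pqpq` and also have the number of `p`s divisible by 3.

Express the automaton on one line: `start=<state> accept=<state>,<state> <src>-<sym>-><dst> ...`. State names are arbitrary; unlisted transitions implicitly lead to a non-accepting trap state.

Run two small machines in parallel and take their product. The first has 6 states tracking whether the input so far still matches the prefix `pqpq`; the second has 3 states tracking the count of `p`s modulo 3. A product state is a pair (one from each), accepting exactly when both do. After merging equivalent states the machine shrinks.
With 8 states:
       p  q 
>  A   B  C 
   B   C  D 
   C   C  C 
   D   E  C 
   E   C  F 
   F   G  F 
 * G   H  G 
   H   F  H 
(> = start, * = accepting)

start=A accept=G A-p->B A-q->C B-p->C B-q->D C-p->C C-q->C D-p->E D-q->C E-p->C E-q->F F-p->G F-q->F G-p->H G-q->G H-p->F H-q->H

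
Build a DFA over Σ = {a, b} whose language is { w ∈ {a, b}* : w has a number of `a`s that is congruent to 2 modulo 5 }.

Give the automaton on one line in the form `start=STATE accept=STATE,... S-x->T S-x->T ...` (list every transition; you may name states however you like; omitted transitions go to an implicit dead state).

The only thing that matters is how many `a`s have appeared, reduced mod 5. Use one state per residue: q0 for 0, …, q4 for 4. Reading `a` moves to the next residue; anything else stays put. q2 is accepting.
A 5-state machine:
        a   b  
>  q0   q1  q0 
   q1   q2  q1 
 * q2   q3  q2 
   q3   q4  q3 
   q4   q0  q4 
(> = start, * = accepting)

start=q0 accept=q2 q0-a->q1 q0-b->q0 q1-a->q2 q1-b->q1 q2-a->q3 q2-b->q2 q3-a->q4 q3-b->q3 q4-a->q0 q4-b->q4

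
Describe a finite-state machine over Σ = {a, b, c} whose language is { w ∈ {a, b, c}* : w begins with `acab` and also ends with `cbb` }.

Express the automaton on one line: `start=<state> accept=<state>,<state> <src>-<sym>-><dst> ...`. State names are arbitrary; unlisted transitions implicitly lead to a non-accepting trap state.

Run two small machines in parallel and take their product. One (6 states) tracks whether the input so far still matches the prefix `acab`; the other (4 states) tracks how much of the suffix `cbb` has currently been matched. Each combined state is a pair, one component from each; accept when both components accept.
With 12 states:
          a    b    c  
>  S0     S1   S2   S3 
   S1     S2   S2   S4 
   S2     S2   S2   S3 
   S3     S2   S5   S3 
   S4     S6   S5   S3 
   S5     S2   S7   S3 
   S6     S2   S8   S3 
   S7     S2   S2   S3 
   S8     S8   S8   S9 
   S9     S8  S10   S9 
   S10    S8  S11   S9 
 * S11    S8   S8   S9 
(> = start, * = accepting)

start=S0 accept=S11 S0-a->S1 S0-b->S2 S0-c->S3 S1-a->S2 S1-b->S2 S1-c->S4 S2-a->S2 S2-b->S2 S2-c->S3 S3-a->S2 S3-b->S5 S3-c->S3 S4-a->S6 S4-b->S5 S4-c->S3 S5-a->S2 S5-b->S7 S5-c->S3 S6-a->S2 S6-b->S8 S6-c->S3 S7-a->S2 S7-b->S2 S7-c->S3 S8-a->S8 S8-b->S8 S8-c->S9 S9-a->S8 S9-b->S10 S9-c->S9 S10-a->S8 S10-b->S11 S10-c->S9 S11-a->S8 S11-b->S8 S11-c->S9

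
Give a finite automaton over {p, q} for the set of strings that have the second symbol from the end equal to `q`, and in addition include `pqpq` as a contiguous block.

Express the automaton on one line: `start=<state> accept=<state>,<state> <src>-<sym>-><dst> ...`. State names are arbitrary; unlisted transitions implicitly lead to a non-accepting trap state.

start=s0 accept=s5,s6 s0-p->s1 s0-q->s0 s1-p->s1 s1-q->s2 s2-p->s3 s2-q->s0 s3-p->s1 s3-q->s4 s4-p->s5 s4-q->s6 s5-p->s7 s5-q->s4 s6-p->s5 s6-q->s6 s7-p->s7 s7-q->s4

Run two small machines in parallel and take their product. The first has 7 states tracking the last 2 symbols read; the second has 5 states tracking whether and how much of `pqpq` has been seen. A product state is a pair (one from each), accepting exactly when both do. Minimizing collapses redundant product states.
With 8 states:
        p   q  
>  s0   s1  s0 
   s1   s1  s2 
   s2   s3  s0 
   s3   s1  s4 
   s4   s5  s6 
 * s5   s7  s4 
 * s6   s5  s6 
   s7   s7  s4 
(> = start, * = accepting)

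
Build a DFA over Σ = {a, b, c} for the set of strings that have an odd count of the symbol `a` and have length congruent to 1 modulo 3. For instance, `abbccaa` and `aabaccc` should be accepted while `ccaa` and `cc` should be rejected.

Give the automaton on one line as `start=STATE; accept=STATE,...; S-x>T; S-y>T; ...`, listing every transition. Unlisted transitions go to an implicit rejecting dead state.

start=q0; accept=q1; q0-a>q1; q0-b>q2; q0-c>q2; q1-a>q3; q1-b>q4; q1-c>q4; q2-a>q4; q2-b>q3; q2-c>q3; q3-a>q5; q3-b>q0; q3-c>q0; q4-a>q0; q4-b>q5; q4-c>q5; q5-a>q2; q5-b>q1; q5-c>q1

Build one automaton per condition and run them in lockstep. The first has 2 states tracking the count of `a`s modulo 2; the second has 3 states tracking the input length modulo 3. A product state is a pair (one from each), accepting exactly when both do.
With 6 states:
        a   b   c  
>  q0   q1  q2  q2 
 * q1   q3  q4  q4 
   q2   q4  q3  q3 
   q3   q5  q0  q0 
   q4   q0  q5  q5 
   q5   q2  q1  q1 
(> = start, * = accepting)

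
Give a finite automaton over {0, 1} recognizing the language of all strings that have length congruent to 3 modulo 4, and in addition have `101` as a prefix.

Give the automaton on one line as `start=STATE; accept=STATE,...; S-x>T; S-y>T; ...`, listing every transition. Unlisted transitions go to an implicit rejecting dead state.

start=q0; accept=q4; q0-0>q1; q0-1>q2; q1-0>q1; q1-1>q1; q2-0>q3; q2-1>q1; q3-0>q1; q3-1>q4; q4-0>q5; q4-1>q5; q5-0>q6; q5-1>q6; q6-0>q7; q6-1>q7; q7-0>q4; q7-1>q4

Build one automaton per condition and run them in lockstep. One (4 states) tracks the input length modulo 4; the other (5 states) tracks whether the input so far still matches the prefix `101`. Each combined state is a pair, one component from each; accept when both components accept. Minimizing collapses redundant product states.
With 8 states:
        0   1  
>  q0   q1  q2 
   q1   q1  q1 
   q2   q3  q1 
   q3   q1  q4 
 * q4   q5  q5 
   q5   q6  q6 
   q6   q7  q7 
   q7   q4  q4 
(> = start, * = accepting)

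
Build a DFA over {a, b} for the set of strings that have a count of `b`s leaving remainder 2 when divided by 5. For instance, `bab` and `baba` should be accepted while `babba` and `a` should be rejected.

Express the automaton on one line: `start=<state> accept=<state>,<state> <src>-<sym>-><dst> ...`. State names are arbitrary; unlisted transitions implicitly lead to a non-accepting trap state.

Keep the running count of `b`s modulo 5: each `b` advances along the cycle q0 → q1 → q2 → q3 → q4 → q0 while other symbols loop. Accept at q2.
With 5 states:
        a   b  
>  q0   q0  q1 
   q1   q1  q2 
 * q2   q2  q3 
   q3   q3  q4 
   q4   q4  q0 
(> = start, * = accepting)

start=q0 accept=q2 q0-a->q0 q0-b->q1 q1-a->q1 q1-b->q2 q2-a->q2 q2-b->q3 q3-a->q3 q3-b->q4 q4-a->q4 q4-b->q0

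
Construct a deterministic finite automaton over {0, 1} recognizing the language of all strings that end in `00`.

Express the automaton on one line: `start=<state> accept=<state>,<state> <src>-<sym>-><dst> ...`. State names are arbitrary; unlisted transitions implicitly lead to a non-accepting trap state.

start=q0 accept=q2 q0-0->q1 q0-1->q0 q1-0->q2 q1-1->q0 q2-0->q2 q2-1->q0

Let each state record the length of the longest suffix of the input read so far that is also a prefix of `00`. q1 means the last symbol is `0`; q2 means the last 2 symbols are `00`. Accept only at q2, where the string currently ends in `00`.
With 3 states:
        0   1  
>  q0   q1  q0 
   q1   q2  q0 
 * q2   q2  q0 
(> = start, * = accepting)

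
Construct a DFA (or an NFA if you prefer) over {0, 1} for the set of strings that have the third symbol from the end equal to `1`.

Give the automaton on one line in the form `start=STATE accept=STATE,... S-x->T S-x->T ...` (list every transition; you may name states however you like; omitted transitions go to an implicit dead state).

start=q0 accept=q11,q12,q13,q14 q0-0->q1 q0-1->q2 q1-0->q3 q1-1->q4 q2-0->q5 q2-1->q6 q3-0->q7 q3-1->q8 q4-0->q9 q4-1->q10 q5-0->q11 q5-1->q12 q6-0->q13 q6-1->q14 q7-0->q7 q7-1->q8 q8-0->q9 q8-1->q10 q9-0->q11 q9-1->q12 q10-0->q13 q10-1->q14 q11-0->q7 q11-1->q8 q12-0->q9 q12-1->q10 q13-0->q11 q13-1->q12 q14-0->q13 q14-1->q14

Because acceptance depends on a position counted from the end, the machine has to buffer the most recent 3 symbols. Make each state the string of the last up-to-3 symbols read; on input `x` shift the window left and append `x`. Accept when the buffered window has length 3 and begins with `1`.
A 15-state machine:
          0    1  
>  q0     q1   q2 
   q1     q3   q4 
   q2     q5   q6 
   q3     q7   q8 
   q4     q9  q10 
   q5    q11  q12 
   q6    q13  q14 
   q7     q7   q8 
   q8     q9  q10 
   q9    q11  q12 
   q10   q13  q14 
 * q11    q7   q8 
 * q12    q9  q10 
 * q13   q11  q12 
 * q14   q13  q14 
(> = start, * = accepting)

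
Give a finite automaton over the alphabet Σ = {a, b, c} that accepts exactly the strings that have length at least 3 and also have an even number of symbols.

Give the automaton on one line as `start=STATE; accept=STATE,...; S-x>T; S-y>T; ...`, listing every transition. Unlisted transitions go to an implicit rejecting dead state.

Run two small machines in parallel and take their product. One (5 states) tracks the input length, saturating at 4; the other (2 states) tracks the input length modulo 2. Each combined state is a pair, one component from each; accept when both components accept.
With 6 states:
        a   b   c  
>  s0   s1  s1  s1 
   s1   s2  s2  s2 
   s2   s3  s3  s3 
   s3   s4  s4  s4 
 * s4   s5  s5  s5 
   s5   s4  s4  s4 
(> = start, * = accepting)

start=s0; accept=s4; s0-a>s1; s0-b>s1; s0-c>s1; s1-a>s2; s1-b>s2; s1-c>s2; s2-a>s3; s2-b>s3; s2-c>s3; s3-a>s4; s3-b>s4; s3-c>s4; s4-a>s5; s4-b>s5; s4-c>s5; s5-a>s4; s5-b>s4; s5-c>s4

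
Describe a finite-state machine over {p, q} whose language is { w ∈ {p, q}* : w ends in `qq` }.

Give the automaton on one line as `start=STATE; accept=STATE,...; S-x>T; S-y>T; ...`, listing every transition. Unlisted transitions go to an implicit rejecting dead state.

start=S0; accept=S2; S0-p>S0; S0-q>S1; S1-p>S0; S1-q>S2; S2-p>S0; S2-q>S2

Let each state record the length of the longest suffix of the input read so far that is also a prefix of `qq`. S1 means the last symbol is `q`; S2 means the last 2 symbols are `qq`. Accept only at S2, where the string currently ends in `qq`.
A 3-state machine:
        p   q  
>  S0   S0  S1 
   S1   S0  S2 
 * S2   S0  S2 
(> = start, * = accepting)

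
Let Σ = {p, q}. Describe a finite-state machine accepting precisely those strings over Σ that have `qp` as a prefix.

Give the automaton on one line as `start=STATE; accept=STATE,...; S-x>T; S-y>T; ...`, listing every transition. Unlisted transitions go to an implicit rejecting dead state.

Walk along `qp` while the input agrees: from A take `q` to B, and so on. Any deviation drops to the rejecting sink D. Once C is reached the prefix is confirmed and every continuation is accepted.
4 states suffice.
       p  q 
>  A   D  B 
   B   C  D 
 * C   C  C 
   D   D  D 
(> = start, * = accepting)

start=A; accept=C; A-p>D; A-q>B; B-p>C; B-q>D; C-p>C; C-q>C; D-p>D; D-q>D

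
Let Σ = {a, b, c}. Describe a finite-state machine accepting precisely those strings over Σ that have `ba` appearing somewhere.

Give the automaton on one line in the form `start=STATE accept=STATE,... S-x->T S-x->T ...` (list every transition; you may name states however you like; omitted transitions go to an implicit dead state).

start=s0 accept=s2 s0-a->s0 s0-b->s1 s0-c->s0 s1-a->s2 s1-b->s1 s1-c->s0 s2-a->s2 s2-b->s2 s2-c->s2

States s0..s1 record the length of the longest prefix of `ba` that matches the current input suffix. Reaching s2 means `ba` has been seen, and we stay there forever. Accept from s2.
3 states suffice.
        a   b   c  
>  s0   s0  s1  s0 
   s1   s2  s1  s0 
 * s2   s2  s2  s2 
(> = start, * = accepting)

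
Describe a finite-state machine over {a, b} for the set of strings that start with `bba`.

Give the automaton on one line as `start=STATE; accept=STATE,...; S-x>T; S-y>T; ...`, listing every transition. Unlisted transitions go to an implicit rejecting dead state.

start=S0; accept=S3; S0-a>S4; S0-b>S1; S1-a>S4; S1-b>S2; S2-a>S3; S2-b>S4; S3-a>S3; S3-b>S3; S4-a>S4; S4-b>S4

Walk along `bba` while the input agrees: from S0 take `b` to S1, and so on. Any deviation drops to the rejecting sink S4. Once S3 is reached the prefix is confirmed and every continuation is accepted.
A 5-state machine:
        a   b  
>  S0   S4  S1 
   S1   S4  S2 
   S2   S3  S4 
 * S3   S3  S3 
   S4   S4  S4 
(> = start, * = accepting)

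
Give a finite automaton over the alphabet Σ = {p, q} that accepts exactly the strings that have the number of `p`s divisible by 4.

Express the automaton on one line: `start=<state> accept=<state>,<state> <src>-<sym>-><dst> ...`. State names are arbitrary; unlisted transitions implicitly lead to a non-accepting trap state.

Keep the running count of `p`s modulo 4: each `p` advances along the cycle S0 → S1 → S2 → S3 → S0 while other symbols loop. Accept at S0.
A 4-state machine:
        p   q  
>* S0   S1  S0 
   S1   S2  S1 
   S2   S3  S2 
   S3   S0  S3 
(> = start, * = accepting)

start=S0 accept=S0 S0-p->S1 S0-q->S0 S1-p->S2 S1-q->S1 S2-p->S3 S2-q->S2 S3-p->S0 S3-q->S3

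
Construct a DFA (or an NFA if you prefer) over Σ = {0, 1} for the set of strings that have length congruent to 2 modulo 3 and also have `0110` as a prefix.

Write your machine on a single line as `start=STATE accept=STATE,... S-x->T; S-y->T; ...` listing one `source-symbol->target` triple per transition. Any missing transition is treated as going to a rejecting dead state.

Run two small machines in parallel and take their product. The first has 3 states tracking the input length modulo 3; the second has 6 states tracking whether the input so far still matches the prefix `0110`. A product state is a pair (one from each), accepting exactly when both do.
        0   1  
>  S0   S1  S2 
   S1   S3  S4 
   S2   S3  S3 
   S3   S5  S5 
   S4   S5  S6 
   S5   S2  S2 
   S6   S7  S2 
   S7   S8  S8 
 * S8   S9  S9 
   S9   S7  S7 
(> = start, * = accepting)

start=S0; accept=S8; S0-0->S1; S0-1->S2; S1-0->S3; S1-1->S4; S2-0->S3; S2-1->S3; S3-0->S5; S3-1->S5; S4-0->S5; S4-1->S6; S5-0->S2; S5-1->S2; S6-0->S7; S6-1->S2; S7-0->S8; S7-1->S8; S8-0->S9; S8-1->S9; S9-0->S7; S9-1->S7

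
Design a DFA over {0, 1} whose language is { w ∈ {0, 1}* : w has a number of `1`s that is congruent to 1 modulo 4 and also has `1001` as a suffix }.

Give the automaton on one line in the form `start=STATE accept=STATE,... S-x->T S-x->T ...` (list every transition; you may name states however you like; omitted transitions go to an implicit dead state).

start=q0 accept=q7 q0-0->q0 q0-1->q1 q1-0->q1 q1-1->q2 q2-0->q2 q2-1->q3 q3-0->q3 q3-1->q4 q4-0->q5 q4-1->q1 q5-0->q6 q5-1->q1 q6-0->q0 q6-1->q7 q7-0->q1 q7-1->q2

Run two small machines in parallel and take their product. The first has 4 states tracking the count of `1`s modulo 4; the second has 5 states tracking how much of the suffix `1001` has currently been matched. A product state is a pair (one from each), accepting exactly when both do. Equivalent product states are then merged.
8 states suffice.
        0   1  
>  q0   q0  q1 
   q1   q1  q2 
   q2   q2  q3 
   q3   q3  q4 
   q4   q5  q1 
   q5   q6  q1 
   q6   q0  q7 
 * q7   q1  q2 
(> = start, * = accepting)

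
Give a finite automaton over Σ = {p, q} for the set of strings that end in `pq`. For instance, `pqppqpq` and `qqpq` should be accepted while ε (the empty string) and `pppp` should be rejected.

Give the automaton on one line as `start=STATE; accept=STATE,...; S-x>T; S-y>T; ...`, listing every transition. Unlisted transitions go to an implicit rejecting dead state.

start=A; accept=C; A-p>B; A-q>A; B-p>B; B-q>C; C-p>B; C-q>A

Remember how much of `pq` the current input suffix matches. State A means no match yet; B means the last symbol is `p`; C means the last 2 symbols are `pq`. Only C accepts. On a mismatch, fall back to the longest proper suffix that is still a prefix of `pq`.
A 3-state machine:
       p  q 
>  A   B  A 
   B   B  C 
 * C   B  A 
(> = start, * = accepting)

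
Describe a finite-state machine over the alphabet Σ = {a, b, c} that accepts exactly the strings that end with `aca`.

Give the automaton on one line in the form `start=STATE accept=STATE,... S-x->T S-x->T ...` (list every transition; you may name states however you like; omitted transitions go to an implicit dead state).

start=s0 accept=s3 s0-a->s1 s0-b->s0 s0-c->s0 s1-a->s1 s1-b->s0 s1-c->s2 s2-a->s3 s2-b->s0 s2-c->s0 s3-a->s1 s3-b->s0 s3-c->s2

Let each state record the length of the longest suffix of the input read so far that is also a prefix of `aca`. s1 means the last symbol is `a`; s2 means the last 2 symbols are `ac`; s3 means the last 3 symbols are `aca`. Accept only at s3, where the string currently ends in `aca`.
A 4-state machine:
        a   b   c  
>  s0   s1  s0  s0 
   s1   s1  s0  s2 
   s2   s3  s0  s0 
 * s3   s1  s0  s2 
(> = start, * = accepting)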